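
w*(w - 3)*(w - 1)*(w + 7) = w^4 + 3*w^3 - 25*w^2 + 21*w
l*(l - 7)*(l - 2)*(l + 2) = l^4 - 7*l^3 - 4*l^2 + 28*l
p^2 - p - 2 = (p - 2)*(p + 1)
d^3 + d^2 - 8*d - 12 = (d - 3)*(d + 2)^2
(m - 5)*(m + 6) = m^2 + m - 30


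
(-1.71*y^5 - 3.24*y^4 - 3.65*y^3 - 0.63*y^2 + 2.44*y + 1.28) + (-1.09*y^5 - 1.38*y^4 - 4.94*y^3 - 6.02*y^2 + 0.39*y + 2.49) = -2.8*y^5 - 4.62*y^4 - 8.59*y^3 - 6.65*y^2 + 2.83*y + 3.77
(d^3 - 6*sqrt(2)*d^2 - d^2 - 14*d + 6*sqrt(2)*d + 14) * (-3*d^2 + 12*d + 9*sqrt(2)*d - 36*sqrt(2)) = -3*d^5 + 15*d^4 + 27*sqrt(2)*d^4 - 135*sqrt(2)*d^3 - 78*d^3 - 18*sqrt(2)*d^2 + 330*d^2 - 264*d + 630*sqrt(2)*d - 504*sqrt(2)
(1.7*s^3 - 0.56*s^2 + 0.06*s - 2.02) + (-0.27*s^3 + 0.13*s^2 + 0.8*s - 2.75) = 1.43*s^3 - 0.43*s^2 + 0.86*s - 4.77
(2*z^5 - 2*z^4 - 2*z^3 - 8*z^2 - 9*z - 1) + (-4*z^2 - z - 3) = 2*z^5 - 2*z^4 - 2*z^3 - 12*z^2 - 10*z - 4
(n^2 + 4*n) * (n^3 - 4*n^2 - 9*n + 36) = n^5 - 25*n^3 + 144*n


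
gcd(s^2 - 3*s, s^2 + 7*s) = s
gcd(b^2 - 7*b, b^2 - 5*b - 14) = b - 7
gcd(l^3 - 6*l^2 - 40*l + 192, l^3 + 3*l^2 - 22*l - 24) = l^2 + 2*l - 24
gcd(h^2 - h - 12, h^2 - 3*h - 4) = h - 4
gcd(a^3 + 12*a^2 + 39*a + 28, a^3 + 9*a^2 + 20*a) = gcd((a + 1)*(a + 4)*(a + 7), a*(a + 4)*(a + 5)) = a + 4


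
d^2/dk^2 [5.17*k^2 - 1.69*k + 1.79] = 10.3400000000000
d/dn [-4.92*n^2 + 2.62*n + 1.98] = 2.62 - 9.84*n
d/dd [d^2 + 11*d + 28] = 2*d + 11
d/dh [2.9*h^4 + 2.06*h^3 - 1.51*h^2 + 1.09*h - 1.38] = 11.6*h^3 + 6.18*h^2 - 3.02*h + 1.09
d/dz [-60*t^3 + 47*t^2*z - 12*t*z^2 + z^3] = 47*t^2 - 24*t*z + 3*z^2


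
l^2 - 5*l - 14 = (l - 7)*(l + 2)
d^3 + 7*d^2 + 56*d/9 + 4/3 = (d + 1/3)*(d + 2/3)*(d + 6)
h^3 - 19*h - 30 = (h - 5)*(h + 2)*(h + 3)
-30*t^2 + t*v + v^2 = (-5*t + v)*(6*t + v)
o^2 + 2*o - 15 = (o - 3)*(o + 5)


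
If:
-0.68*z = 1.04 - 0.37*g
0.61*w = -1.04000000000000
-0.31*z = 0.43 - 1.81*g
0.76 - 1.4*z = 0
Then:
No Solution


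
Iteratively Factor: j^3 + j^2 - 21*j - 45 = (j + 3)*(j^2 - 2*j - 15) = (j - 5)*(j + 3)*(j + 3)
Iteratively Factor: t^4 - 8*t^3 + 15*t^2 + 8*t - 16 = (t + 1)*(t^3 - 9*t^2 + 24*t - 16) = (t - 1)*(t + 1)*(t^2 - 8*t + 16) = (t - 4)*(t - 1)*(t + 1)*(t - 4)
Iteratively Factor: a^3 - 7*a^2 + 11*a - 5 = (a - 5)*(a^2 - 2*a + 1) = (a - 5)*(a - 1)*(a - 1)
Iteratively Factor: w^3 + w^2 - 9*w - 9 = (w - 3)*(w^2 + 4*w + 3) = (w - 3)*(w + 1)*(w + 3)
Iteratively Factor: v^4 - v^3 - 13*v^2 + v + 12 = (v + 3)*(v^3 - 4*v^2 - v + 4) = (v + 1)*(v + 3)*(v^2 - 5*v + 4) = (v - 4)*(v + 1)*(v + 3)*(v - 1)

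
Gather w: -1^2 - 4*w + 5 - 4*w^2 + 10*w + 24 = -4*w^2 + 6*w + 28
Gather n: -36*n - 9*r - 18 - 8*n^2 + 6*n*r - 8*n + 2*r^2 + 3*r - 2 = -8*n^2 + n*(6*r - 44) + 2*r^2 - 6*r - 20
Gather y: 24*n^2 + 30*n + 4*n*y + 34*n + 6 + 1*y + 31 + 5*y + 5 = 24*n^2 + 64*n + y*(4*n + 6) + 42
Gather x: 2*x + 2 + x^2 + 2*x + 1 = x^2 + 4*x + 3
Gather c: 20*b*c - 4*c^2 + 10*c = -4*c^2 + c*(20*b + 10)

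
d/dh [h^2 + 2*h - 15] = 2*h + 2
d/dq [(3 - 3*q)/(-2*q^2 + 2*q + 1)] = 3*(-2*q^2 + 4*q - 3)/(4*q^4 - 8*q^3 + 4*q + 1)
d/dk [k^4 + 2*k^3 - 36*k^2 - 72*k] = 4*k^3 + 6*k^2 - 72*k - 72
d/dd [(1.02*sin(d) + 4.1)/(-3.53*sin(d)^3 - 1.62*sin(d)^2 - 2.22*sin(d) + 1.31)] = (7.2012*sin(d)^3 + 45.0714*sin(d)^2 + 13.284*sin(d) + 10.4382)*cos(d)/(12.4609*sin(d)^6 + 11.4372*sin(d)^5 + 18.2976*sin(d)^4 - 2.0558*sin(d)^3 + 0.684*sin(d)^2 - 5.8164*sin(d) + 1.7161)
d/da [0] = 0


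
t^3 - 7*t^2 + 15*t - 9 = (t - 3)^2*(t - 1)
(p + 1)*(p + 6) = p^2 + 7*p + 6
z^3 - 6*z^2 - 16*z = z*(z - 8)*(z + 2)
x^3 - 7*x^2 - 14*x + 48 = (x - 8)*(x - 2)*(x + 3)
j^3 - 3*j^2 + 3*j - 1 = (j - 1)^3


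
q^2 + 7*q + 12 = (q + 3)*(q + 4)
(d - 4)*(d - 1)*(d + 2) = d^3 - 3*d^2 - 6*d + 8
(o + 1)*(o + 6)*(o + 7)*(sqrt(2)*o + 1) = sqrt(2)*o^4 + o^3 + 14*sqrt(2)*o^3 + 14*o^2 + 55*sqrt(2)*o^2 + 55*o + 42*sqrt(2)*o + 42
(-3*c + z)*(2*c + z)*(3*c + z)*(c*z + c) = -18*c^4*z - 18*c^4 - 9*c^3*z^2 - 9*c^3*z + 2*c^2*z^3 + 2*c^2*z^2 + c*z^4 + c*z^3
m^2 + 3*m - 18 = (m - 3)*(m + 6)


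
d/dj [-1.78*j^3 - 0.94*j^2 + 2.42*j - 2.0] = -5.34*j^2 - 1.88*j + 2.42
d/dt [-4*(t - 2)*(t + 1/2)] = 6 - 8*t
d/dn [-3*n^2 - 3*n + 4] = -6*n - 3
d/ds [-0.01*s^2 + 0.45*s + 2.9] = 0.45 - 0.02*s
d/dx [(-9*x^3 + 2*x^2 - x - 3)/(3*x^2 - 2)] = (-27*x^4 + 57*x^2 + 10*x + 2)/(9*x^4 - 12*x^2 + 4)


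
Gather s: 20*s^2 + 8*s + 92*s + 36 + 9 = 20*s^2 + 100*s + 45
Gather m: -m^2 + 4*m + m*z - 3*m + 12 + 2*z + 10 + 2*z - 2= -m^2 + m*(z + 1) + 4*z + 20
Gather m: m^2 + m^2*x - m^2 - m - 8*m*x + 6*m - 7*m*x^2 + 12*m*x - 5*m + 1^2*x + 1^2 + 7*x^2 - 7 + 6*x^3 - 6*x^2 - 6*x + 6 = m^2*x + m*(-7*x^2 + 4*x) + 6*x^3 + x^2 - 5*x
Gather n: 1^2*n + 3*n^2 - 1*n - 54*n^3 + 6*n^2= -54*n^3 + 9*n^2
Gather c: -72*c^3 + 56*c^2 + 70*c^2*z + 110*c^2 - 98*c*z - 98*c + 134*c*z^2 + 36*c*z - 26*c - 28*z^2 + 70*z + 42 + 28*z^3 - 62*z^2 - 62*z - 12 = -72*c^3 + c^2*(70*z + 166) + c*(134*z^2 - 62*z - 124) + 28*z^3 - 90*z^2 + 8*z + 30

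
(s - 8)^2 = s^2 - 16*s + 64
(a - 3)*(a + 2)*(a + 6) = a^3 + 5*a^2 - 12*a - 36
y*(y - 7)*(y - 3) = y^3 - 10*y^2 + 21*y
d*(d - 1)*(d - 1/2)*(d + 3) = d^4 + 3*d^3/2 - 4*d^2 + 3*d/2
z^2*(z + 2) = z^3 + 2*z^2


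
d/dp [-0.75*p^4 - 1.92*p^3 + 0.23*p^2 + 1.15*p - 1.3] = -3.0*p^3 - 5.76*p^2 + 0.46*p + 1.15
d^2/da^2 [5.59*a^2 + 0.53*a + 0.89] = 11.1800000000000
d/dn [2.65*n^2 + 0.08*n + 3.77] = 5.3*n + 0.08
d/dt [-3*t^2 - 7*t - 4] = -6*t - 7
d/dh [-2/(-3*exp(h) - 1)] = -6*exp(h)/(3*exp(h) + 1)^2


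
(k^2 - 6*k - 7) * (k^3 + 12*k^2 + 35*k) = k^5 + 6*k^4 - 44*k^3 - 294*k^2 - 245*k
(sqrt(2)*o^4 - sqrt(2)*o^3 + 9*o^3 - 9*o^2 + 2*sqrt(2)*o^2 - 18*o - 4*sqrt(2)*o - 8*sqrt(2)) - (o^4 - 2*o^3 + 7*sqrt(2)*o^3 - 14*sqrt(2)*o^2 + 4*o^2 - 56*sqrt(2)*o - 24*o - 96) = -o^4 + sqrt(2)*o^4 - 8*sqrt(2)*o^3 + 11*o^3 - 13*o^2 + 16*sqrt(2)*o^2 + 6*o + 52*sqrt(2)*o - 8*sqrt(2) + 96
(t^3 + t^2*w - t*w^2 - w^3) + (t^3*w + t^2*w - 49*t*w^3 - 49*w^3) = t^3*w + t^3 + 2*t^2*w - 49*t*w^3 - t*w^2 - 50*w^3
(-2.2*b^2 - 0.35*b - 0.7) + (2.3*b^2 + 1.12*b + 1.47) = 0.0999999999999996*b^2 + 0.77*b + 0.77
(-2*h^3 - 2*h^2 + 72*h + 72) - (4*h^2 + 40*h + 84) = -2*h^3 - 6*h^2 + 32*h - 12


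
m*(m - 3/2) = m^2 - 3*m/2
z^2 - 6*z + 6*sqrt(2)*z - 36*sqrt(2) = (z - 6)*(z + 6*sqrt(2))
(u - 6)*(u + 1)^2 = u^3 - 4*u^2 - 11*u - 6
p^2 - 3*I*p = p*(p - 3*I)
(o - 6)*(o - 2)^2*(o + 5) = o^4 - 5*o^3 - 22*o^2 + 116*o - 120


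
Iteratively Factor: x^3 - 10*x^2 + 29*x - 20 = (x - 1)*(x^2 - 9*x + 20) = (x - 4)*(x - 1)*(x - 5)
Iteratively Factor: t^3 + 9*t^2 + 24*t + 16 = (t + 4)*(t^2 + 5*t + 4) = (t + 4)^2*(t + 1)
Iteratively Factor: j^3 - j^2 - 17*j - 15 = (j - 5)*(j^2 + 4*j + 3) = (j - 5)*(j + 3)*(j + 1)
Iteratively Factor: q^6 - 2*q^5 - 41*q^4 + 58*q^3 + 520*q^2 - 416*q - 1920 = (q + 4)*(q^5 - 6*q^4 - 17*q^3 + 126*q^2 + 16*q - 480) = (q - 3)*(q + 4)*(q^4 - 3*q^3 - 26*q^2 + 48*q + 160) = (q - 4)*(q - 3)*(q + 4)*(q^3 + q^2 - 22*q - 40) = (q - 4)*(q - 3)*(q + 4)^2*(q^2 - 3*q - 10) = (q - 4)*(q - 3)*(q + 2)*(q + 4)^2*(q - 5)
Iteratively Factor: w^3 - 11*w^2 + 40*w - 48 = (w - 3)*(w^2 - 8*w + 16) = (w - 4)*(w - 3)*(w - 4)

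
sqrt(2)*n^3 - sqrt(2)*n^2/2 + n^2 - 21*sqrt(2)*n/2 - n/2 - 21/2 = (n - 7/2)*(n + 3)*(sqrt(2)*n + 1)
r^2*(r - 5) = r^3 - 5*r^2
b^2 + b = b*(b + 1)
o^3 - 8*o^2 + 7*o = o*(o - 7)*(o - 1)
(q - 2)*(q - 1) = q^2 - 3*q + 2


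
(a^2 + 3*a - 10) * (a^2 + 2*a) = a^4 + 5*a^3 - 4*a^2 - 20*a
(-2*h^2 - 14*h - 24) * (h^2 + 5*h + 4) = -2*h^4 - 24*h^3 - 102*h^2 - 176*h - 96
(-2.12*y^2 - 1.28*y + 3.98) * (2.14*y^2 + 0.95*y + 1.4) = -4.5368*y^4 - 4.7532*y^3 + 4.3332*y^2 + 1.989*y + 5.572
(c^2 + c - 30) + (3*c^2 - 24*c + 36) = 4*c^2 - 23*c + 6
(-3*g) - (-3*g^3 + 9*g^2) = 3*g^3 - 9*g^2 - 3*g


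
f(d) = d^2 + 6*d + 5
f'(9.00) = 24.00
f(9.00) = 140.00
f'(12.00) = 30.00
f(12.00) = 221.00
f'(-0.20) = 5.60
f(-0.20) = 3.84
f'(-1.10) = 3.80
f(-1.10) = -0.39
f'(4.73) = 15.46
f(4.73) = 55.75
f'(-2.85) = 0.30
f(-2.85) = -3.98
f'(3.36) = 12.72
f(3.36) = 36.45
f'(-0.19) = 5.62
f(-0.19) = 3.90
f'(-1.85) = 2.30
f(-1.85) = -2.68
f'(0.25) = 6.50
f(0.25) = 6.56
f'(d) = 2*d + 6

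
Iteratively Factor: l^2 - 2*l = (l)*(l - 2)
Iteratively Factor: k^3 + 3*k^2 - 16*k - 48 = (k + 3)*(k^2 - 16) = (k + 3)*(k + 4)*(k - 4)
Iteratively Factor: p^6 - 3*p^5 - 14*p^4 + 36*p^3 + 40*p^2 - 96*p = (p - 4)*(p^5 + p^4 - 10*p^3 - 4*p^2 + 24*p) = p*(p - 4)*(p^4 + p^3 - 10*p^2 - 4*p + 24) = p*(p - 4)*(p + 2)*(p^3 - p^2 - 8*p + 12) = p*(p - 4)*(p - 2)*(p + 2)*(p^2 + p - 6) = p*(p - 4)*(p - 2)*(p + 2)*(p + 3)*(p - 2)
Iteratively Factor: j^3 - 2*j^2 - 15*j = (j - 5)*(j^2 + 3*j) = j*(j - 5)*(j + 3)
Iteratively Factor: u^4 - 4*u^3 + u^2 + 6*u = (u - 3)*(u^3 - u^2 - 2*u) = (u - 3)*(u + 1)*(u^2 - 2*u) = (u - 3)*(u - 2)*(u + 1)*(u)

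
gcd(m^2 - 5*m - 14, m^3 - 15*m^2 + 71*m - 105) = m - 7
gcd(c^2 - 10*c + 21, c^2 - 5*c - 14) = c - 7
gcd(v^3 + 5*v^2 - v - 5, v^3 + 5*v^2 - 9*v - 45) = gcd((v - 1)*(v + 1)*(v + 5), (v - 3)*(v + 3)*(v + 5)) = v + 5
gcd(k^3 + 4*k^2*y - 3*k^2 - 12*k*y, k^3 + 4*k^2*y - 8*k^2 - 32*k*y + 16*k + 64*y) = k + 4*y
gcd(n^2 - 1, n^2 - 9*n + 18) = 1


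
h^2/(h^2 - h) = h/(h - 1)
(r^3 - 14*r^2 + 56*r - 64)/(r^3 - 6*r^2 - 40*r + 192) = (r - 2)/(r + 6)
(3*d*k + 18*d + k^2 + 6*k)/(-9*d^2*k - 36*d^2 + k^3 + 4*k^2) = (-k - 6)/(3*d*k + 12*d - k^2 - 4*k)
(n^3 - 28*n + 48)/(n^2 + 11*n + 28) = (n^3 - 28*n + 48)/(n^2 + 11*n + 28)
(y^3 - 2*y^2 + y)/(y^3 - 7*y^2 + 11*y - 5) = y/(y - 5)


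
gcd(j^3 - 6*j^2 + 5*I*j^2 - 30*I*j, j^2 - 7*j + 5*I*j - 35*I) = j + 5*I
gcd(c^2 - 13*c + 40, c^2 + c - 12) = 1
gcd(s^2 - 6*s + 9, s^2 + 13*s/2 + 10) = 1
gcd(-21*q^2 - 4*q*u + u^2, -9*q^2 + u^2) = 3*q + u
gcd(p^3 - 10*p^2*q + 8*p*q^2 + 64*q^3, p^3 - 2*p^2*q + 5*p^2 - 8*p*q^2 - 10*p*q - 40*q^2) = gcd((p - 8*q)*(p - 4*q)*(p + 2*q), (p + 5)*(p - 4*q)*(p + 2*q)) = p^2 - 2*p*q - 8*q^2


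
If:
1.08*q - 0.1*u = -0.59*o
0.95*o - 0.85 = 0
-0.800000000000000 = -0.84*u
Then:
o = 0.89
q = -0.40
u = 0.95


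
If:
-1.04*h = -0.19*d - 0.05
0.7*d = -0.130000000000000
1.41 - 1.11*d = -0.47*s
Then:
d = -0.19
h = 0.01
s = -3.44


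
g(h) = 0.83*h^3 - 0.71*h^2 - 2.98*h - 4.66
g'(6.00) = 78.14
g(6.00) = 131.18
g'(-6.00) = 95.18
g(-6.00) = -191.62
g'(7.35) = 121.10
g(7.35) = 264.65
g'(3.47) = 22.07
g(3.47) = 11.13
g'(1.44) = 0.14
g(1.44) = -7.95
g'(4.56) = 42.32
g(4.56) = 45.69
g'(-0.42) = -1.94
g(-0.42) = -3.60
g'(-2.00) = 9.82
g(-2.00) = -8.18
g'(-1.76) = 7.23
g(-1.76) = -6.14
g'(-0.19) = -2.62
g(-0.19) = -4.13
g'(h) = 2.49*h^2 - 1.42*h - 2.98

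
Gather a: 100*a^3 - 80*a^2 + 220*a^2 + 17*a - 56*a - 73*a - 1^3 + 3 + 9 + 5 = 100*a^3 + 140*a^2 - 112*a + 16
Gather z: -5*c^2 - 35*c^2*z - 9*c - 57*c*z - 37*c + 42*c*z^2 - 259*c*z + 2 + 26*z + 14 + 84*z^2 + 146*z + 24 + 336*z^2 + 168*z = -5*c^2 - 46*c + z^2*(42*c + 420) + z*(-35*c^2 - 316*c + 340) + 40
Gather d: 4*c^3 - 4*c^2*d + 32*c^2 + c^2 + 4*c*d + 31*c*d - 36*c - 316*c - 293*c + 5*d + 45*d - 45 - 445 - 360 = 4*c^3 + 33*c^2 - 645*c + d*(-4*c^2 + 35*c + 50) - 850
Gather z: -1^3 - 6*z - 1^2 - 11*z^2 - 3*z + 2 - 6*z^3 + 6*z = -6*z^3 - 11*z^2 - 3*z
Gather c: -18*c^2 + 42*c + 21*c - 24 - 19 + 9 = -18*c^2 + 63*c - 34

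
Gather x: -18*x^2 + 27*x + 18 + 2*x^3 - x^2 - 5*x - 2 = 2*x^3 - 19*x^2 + 22*x + 16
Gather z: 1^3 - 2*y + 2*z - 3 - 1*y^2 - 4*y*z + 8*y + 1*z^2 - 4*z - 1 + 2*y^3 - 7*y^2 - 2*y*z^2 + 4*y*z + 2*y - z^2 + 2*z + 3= 2*y^3 - 8*y^2 - 2*y*z^2 + 8*y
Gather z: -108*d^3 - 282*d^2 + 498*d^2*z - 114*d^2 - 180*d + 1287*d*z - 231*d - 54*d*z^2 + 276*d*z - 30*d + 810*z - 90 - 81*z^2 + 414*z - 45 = -108*d^3 - 396*d^2 - 441*d + z^2*(-54*d - 81) + z*(498*d^2 + 1563*d + 1224) - 135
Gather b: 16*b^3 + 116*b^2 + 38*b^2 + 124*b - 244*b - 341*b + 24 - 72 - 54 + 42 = 16*b^3 + 154*b^2 - 461*b - 60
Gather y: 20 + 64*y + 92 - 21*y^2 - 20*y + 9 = -21*y^2 + 44*y + 121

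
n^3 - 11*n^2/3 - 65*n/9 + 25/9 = (n - 5)*(n - 1/3)*(n + 5/3)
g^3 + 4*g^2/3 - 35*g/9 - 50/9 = (g - 2)*(g + 5/3)^2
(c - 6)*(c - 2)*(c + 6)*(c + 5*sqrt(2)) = c^4 - 2*c^3 + 5*sqrt(2)*c^3 - 36*c^2 - 10*sqrt(2)*c^2 - 180*sqrt(2)*c + 72*c + 360*sqrt(2)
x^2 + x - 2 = (x - 1)*(x + 2)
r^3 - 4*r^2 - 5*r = r*(r - 5)*(r + 1)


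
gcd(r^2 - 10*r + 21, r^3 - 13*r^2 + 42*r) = r - 7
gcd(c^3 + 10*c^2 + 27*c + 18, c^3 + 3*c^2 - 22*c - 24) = c^2 + 7*c + 6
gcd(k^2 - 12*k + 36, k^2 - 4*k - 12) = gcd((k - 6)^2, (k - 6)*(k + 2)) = k - 6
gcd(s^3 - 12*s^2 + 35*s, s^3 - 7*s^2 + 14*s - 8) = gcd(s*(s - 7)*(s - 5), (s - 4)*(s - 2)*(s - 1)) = 1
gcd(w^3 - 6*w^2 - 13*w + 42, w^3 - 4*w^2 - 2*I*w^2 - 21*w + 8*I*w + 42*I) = w^2 - 4*w - 21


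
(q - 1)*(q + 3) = q^2 + 2*q - 3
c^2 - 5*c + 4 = (c - 4)*(c - 1)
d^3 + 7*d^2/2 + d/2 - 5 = (d - 1)*(d + 2)*(d + 5/2)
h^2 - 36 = (h - 6)*(h + 6)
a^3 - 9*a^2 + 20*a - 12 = (a - 6)*(a - 2)*(a - 1)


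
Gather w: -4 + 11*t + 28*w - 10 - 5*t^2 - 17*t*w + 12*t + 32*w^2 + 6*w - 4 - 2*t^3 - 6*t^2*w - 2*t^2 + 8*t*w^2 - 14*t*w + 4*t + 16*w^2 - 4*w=-2*t^3 - 7*t^2 + 27*t + w^2*(8*t + 48) + w*(-6*t^2 - 31*t + 30) - 18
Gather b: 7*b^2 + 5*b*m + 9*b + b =7*b^2 + b*(5*m + 10)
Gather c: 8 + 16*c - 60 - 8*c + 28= 8*c - 24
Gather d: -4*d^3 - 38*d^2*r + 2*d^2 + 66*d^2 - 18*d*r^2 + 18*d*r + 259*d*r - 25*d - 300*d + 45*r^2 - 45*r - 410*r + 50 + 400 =-4*d^3 + d^2*(68 - 38*r) + d*(-18*r^2 + 277*r - 325) + 45*r^2 - 455*r + 450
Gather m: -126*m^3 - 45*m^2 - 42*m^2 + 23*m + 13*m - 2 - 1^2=-126*m^3 - 87*m^2 + 36*m - 3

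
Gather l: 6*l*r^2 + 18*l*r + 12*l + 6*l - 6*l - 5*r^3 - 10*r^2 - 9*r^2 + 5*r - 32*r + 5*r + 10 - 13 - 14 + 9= l*(6*r^2 + 18*r + 12) - 5*r^3 - 19*r^2 - 22*r - 8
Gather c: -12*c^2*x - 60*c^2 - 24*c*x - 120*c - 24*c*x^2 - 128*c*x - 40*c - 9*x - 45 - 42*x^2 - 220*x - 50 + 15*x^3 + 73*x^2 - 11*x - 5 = c^2*(-12*x - 60) + c*(-24*x^2 - 152*x - 160) + 15*x^3 + 31*x^2 - 240*x - 100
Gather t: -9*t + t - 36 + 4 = -8*t - 32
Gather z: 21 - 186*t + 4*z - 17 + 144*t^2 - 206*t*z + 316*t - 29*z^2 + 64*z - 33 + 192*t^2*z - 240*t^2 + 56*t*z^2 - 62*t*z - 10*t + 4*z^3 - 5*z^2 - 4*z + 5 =-96*t^2 + 120*t + 4*z^3 + z^2*(56*t - 34) + z*(192*t^2 - 268*t + 64) - 24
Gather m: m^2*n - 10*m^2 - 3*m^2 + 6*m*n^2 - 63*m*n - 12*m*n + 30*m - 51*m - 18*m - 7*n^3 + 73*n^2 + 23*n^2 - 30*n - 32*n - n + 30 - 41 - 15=m^2*(n - 13) + m*(6*n^2 - 75*n - 39) - 7*n^3 + 96*n^2 - 63*n - 26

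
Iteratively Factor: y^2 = (y)*(y)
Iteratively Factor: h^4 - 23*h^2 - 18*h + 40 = (h + 4)*(h^3 - 4*h^2 - 7*h + 10) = (h - 5)*(h + 4)*(h^2 + h - 2) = (h - 5)*(h - 1)*(h + 4)*(h + 2)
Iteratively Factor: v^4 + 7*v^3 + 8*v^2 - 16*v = (v + 4)*(v^3 + 3*v^2 - 4*v) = (v + 4)^2*(v^2 - v) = v*(v + 4)^2*(v - 1)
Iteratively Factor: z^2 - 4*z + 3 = (z - 3)*(z - 1)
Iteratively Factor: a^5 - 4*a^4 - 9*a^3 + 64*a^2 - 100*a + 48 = (a - 2)*(a^4 - 2*a^3 - 13*a^2 + 38*a - 24) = (a - 2)*(a + 4)*(a^3 - 6*a^2 + 11*a - 6) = (a - 2)*(a - 1)*(a + 4)*(a^2 - 5*a + 6) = (a - 3)*(a - 2)*(a - 1)*(a + 4)*(a - 2)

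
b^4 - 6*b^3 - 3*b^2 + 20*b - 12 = (b - 6)*(b - 1)^2*(b + 2)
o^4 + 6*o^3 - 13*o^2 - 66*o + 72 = (o - 3)*(o - 1)*(o + 4)*(o + 6)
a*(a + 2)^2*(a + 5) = a^4 + 9*a^3 + 24*a^2 + 20*a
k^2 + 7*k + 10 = (k + 2)*(k + 5)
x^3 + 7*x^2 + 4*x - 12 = (x - 1)*(x + 2)*(x + 6)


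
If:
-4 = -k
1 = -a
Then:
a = -1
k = 4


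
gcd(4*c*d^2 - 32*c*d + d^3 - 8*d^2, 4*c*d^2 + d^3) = 4*c*d + d^2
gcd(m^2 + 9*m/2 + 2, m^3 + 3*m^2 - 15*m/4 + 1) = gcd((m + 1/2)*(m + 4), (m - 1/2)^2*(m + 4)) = m + 4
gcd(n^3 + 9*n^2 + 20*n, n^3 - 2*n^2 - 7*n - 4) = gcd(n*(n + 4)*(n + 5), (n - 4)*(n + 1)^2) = 1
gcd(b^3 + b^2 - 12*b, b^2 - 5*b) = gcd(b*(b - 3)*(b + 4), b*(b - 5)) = b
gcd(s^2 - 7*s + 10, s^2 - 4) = s - 2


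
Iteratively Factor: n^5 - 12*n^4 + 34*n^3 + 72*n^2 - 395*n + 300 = (n - 5)*(n^4 - 7*n^3 - n^2 + 67*n - 60) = (n - 5)*(n + 3)*(n^3 - 10*n^2 + 29*n - 20) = (n - 5)*(n - 4)*(n + 3)*(n^2 - 6*n + 5) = (n - 5)^2*(n - 4)*(n + 3)*(n - 1)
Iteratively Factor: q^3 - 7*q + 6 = (q - 2)*(q^2 + 2*q - 3) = (q - 2)*(q - 1)*(q + 3)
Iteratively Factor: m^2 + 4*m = (m + 4)*(m)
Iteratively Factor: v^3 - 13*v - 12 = (v - 4)*(v^2 + 4*v + 3) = (v - 4)*(v + 1)*(v + 3)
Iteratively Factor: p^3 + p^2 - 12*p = (p + 4)*(p^2 - 3*p) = p*(p + 4)*(p - 3)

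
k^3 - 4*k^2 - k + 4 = (k - 4)*(k - 1)*(k + 1)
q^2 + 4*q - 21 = (q - 3)*(q + 7)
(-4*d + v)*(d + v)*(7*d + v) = -28*d^3 - 25*d^2*v + 4*d*v^2 + v^3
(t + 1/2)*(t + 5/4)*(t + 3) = t^3 + 19*t^2/4 + 47*t/8 + 15/8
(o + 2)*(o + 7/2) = o^2 + 11*o/2 + 7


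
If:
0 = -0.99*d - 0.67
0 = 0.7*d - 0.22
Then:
No Solution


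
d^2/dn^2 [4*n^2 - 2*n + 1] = 8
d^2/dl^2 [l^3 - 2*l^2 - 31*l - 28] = 6*l - 4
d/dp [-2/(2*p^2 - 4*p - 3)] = 8*(p - 1)/(-2*p^2 + 4*p + 3)^2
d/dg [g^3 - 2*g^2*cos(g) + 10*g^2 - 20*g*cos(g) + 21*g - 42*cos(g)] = 2*g^2*sin(g) + 3*g^2 + 20*g*sin(g) - 4*g*cos(g) + 20*g + 42*sin(g) - 20*cos(g) + 21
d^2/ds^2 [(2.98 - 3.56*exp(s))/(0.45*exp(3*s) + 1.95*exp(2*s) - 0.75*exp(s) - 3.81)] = (-2.8836*exp(6*s) - 3.94065000000001*exp(5*s) + 10.42155*exp(4*s) - 41.23926*exp(3*s) - 125.78598*exp(2*s) + 100.40859*exp(s) - 60.192666)*exp(s)/(0.091125*exp(9*s) + 1.184625*exp(8*s) + 4.67775*exp(7*s) + 1.15155*exp(6*s) - 27.8559*exp(5*s) - 32.4567*exp(4*s) + 52.60761*exp(3*s) + 78.48981*exp(2*s) - 32.661225*exp(s) - 55.306341)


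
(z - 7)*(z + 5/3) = z^2 - 16*z/3 - 35/3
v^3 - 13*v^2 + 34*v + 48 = (v - 8)*(v - 6)*(v + 1)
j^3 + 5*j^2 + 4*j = j*(j + 1)*(j + 4)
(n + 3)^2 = n^2 + 6*n + 9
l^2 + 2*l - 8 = (l - 2)*(l + 4)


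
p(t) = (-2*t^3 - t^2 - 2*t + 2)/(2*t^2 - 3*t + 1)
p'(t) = (3 - 4*t)*(-2*t^3 - t^2 - 2*t + 2)/(2*t^2 - 3*t + 1)^2 + (-6*t^2 - 2*t - 2)/(2*t^2 - 3*t + 1)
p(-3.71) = 2.47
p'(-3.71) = -0.84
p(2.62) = -6.71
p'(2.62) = 0.25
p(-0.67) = 0.89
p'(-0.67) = 0.44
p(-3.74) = 2.49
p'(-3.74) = -0.84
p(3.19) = -6.75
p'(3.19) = -0.31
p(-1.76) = 1.07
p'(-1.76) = -0.51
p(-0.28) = 1.26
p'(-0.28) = 1.65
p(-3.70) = 2.46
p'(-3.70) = -0.84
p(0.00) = 2.00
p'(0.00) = 4.00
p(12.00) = -14.32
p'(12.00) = -0.97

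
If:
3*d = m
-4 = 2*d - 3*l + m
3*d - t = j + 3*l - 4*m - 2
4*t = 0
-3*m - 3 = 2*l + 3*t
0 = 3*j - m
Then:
No Solution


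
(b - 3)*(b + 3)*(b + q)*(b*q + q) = b^4*q + b^3*q^2 + b^3*q + b^2*q^2 - 9*b^2*q - 9*b*q^2 - 9*b*q - 9*q^2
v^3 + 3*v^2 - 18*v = v*(v - 3)*(v + 6)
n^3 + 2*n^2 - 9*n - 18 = (n - 3)*(n + 2)*(n + 3)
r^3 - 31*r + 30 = (r - 5)*(r - 1)*(r + 6)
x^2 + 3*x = x*(x + 3)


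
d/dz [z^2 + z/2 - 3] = 2*z + 1/2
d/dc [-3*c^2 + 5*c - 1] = 5 - 6*c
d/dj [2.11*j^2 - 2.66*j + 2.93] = 4.22*j - 2.66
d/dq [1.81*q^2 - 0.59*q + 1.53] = 3.62*q - 0.59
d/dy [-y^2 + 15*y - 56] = 15 - 2*y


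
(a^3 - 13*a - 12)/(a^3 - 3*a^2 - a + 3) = (a^2 - a - 12)/(a^2 - 4*a + 3)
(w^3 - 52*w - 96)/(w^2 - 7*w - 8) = (w^2 + 8*w + 12)/(w + 1)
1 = 1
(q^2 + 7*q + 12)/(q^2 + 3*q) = (q + 4)/q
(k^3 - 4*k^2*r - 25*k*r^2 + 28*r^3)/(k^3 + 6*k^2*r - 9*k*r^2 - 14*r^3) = (k^3 - 4*k^2*r - 25*k*r^2 + 28*r^3)/(k^3 + 6*k^2*r - 9*k*r^2 - 14*r^3)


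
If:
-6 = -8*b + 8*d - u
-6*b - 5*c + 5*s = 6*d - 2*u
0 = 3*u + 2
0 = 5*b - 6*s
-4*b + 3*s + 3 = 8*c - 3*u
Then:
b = 146/331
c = 14/331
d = -779/1986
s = 365/993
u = -2/3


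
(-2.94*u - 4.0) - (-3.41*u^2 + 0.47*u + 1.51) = 3.41*u^2 - 3.41*u - 5.51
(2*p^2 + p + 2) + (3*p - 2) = 2*p^2 + 4*p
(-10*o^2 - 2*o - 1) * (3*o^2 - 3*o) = -30*o^4 + 24*o^3 + 3*o^2 + 3*o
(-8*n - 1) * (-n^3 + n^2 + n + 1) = 8*n^4 - 7*n^3 - 9*n^2 - 9*n - 1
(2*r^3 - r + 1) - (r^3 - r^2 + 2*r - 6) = r^3 + r^2 - 3*r + 7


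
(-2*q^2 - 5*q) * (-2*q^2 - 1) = 4*q^4 + 10*q^3 + 2*q^2 + 5*q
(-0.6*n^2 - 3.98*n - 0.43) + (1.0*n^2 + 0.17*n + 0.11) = 0.4*n^2 - 3.81*n - 0.32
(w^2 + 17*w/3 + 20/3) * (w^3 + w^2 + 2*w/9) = w^5 + 20*w^4/3 + 113*w^3/9 + 214*w^2/27 + 40*w/27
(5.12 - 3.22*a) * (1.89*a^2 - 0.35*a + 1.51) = -6.0858*a^3 + 10.8038*a^2 - 6.6542*a + 7.7312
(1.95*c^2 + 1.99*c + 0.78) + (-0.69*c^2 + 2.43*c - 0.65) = 1.26*c^2 + 4.42*c + 0.13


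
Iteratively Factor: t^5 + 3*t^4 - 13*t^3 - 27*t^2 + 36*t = (t - 1)*(t^4 + 4*t^3 - 9*t^2 - 36*t) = (t - 1)*(t + 3)*(t^3 + t^2 - 12*t) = (t - 1)*(t + 3)*(t + 4)*(t^2 - 3*t) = (t - 3)*(t - 1)*(t + 3)*(t + 4)*(t)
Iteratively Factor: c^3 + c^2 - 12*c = (c + 4)*(c^2 - 3*c) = c*(c + 4)*(c - 3)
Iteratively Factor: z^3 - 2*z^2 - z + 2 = (z + 1)*(z^2 - 3*z + 2) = (z - 2)*(z + 1)*(z - 1)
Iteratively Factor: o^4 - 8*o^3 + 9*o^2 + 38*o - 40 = (o - 1)*(o^3 - 7*o^2 + 2*o + 40) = (o - 5)*(o - 1)*(o^2 - 2*o - 8) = (o - 5)*(o - 1)*(o + 2)*(o - 4)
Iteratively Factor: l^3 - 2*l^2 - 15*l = (l + 3)*(l^2 - 5*l) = l*(l + 3)*(l - 5)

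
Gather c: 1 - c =1 - c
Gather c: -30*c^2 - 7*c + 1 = -30*c^2 - 7*c + 1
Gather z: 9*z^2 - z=9*z^2 - z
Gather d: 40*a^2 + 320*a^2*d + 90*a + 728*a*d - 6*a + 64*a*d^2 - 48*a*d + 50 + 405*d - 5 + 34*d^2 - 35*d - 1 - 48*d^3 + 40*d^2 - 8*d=40*a^2 + 84*a - 48*d^3 + d^2*(64*a + 74) + d*(320*a^2 + 680*a + 362) + 44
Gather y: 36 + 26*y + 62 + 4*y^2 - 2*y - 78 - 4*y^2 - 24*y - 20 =0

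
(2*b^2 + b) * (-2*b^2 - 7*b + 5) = -4*b^4 - 16*b^3 + 3*b^2 + 5*b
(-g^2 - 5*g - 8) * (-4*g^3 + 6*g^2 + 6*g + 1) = 4*g^5 + 14*g^4 - 4*g^3 - 79*g^2 - 53*g - 8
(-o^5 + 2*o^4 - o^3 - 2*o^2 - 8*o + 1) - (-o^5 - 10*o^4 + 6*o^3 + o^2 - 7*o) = 12*o^4 - 7*o^3 - 3*o^2 - o + 1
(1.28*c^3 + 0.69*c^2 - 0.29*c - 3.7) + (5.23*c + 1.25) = 1.28*c^3 + 0.69*c^2 + 4.94*c - 2.45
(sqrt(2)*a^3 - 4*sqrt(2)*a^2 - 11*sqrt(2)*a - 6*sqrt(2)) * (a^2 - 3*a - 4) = sqrt(2)*a^5 - 7*sqrt(2)*a^4 - 3*sqrt(2)*a^3 + 43*sqrt(2)*a^2 + 62*sqrt(2)*a + 24*sqrt(2)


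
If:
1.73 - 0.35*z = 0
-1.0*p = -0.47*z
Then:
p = 2.32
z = 4.94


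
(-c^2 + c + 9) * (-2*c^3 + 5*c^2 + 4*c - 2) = 2*c^5 - 7*c^4 - 17*c^3 + 51*c^2 + 34*c - 18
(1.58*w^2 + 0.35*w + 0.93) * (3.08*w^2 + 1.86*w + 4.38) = 4.8664*w^4 + 4.0168*w^3 + 10.4358*w^2 + 3.2628*w + 4.0734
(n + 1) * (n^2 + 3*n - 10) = n^3 + 4*n^2 - 7*n - 10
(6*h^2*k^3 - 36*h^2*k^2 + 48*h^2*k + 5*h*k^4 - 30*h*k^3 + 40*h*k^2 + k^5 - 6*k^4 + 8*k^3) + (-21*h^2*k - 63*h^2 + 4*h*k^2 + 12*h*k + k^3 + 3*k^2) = 6*h^2*k^3 - 36*h^2*k^2 + 27*h^2*k - 63*h^2 + 5*h*k^4 - 30*h*k^3 + 44*h*k^2 + 12*h*k + k^5 - 6*k^4 + 9*k^3 + 3*k^2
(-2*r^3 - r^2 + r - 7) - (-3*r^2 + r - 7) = -2*r^3 + 2*r^2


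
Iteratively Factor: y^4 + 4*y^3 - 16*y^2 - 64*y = (y - 4)*(y^3 + 8*y^2 + 16*y) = (y - 4)*(y + 4)*(y^2 + 4*y) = y*(y - 4)*(y + 4)*(y + 4)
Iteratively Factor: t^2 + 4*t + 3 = (t + 1)*(t + 3)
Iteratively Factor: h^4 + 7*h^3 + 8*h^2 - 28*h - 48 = (h - 2)*(h^3 + 9*h^2 + 26*h + 24) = (h - 2)*(h + 4)*(h^2 + 5*h + 6) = (h - 2)*(h + 3)*(h + 4)*(h + 2)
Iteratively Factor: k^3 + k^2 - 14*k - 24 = (k + 3)*(k^2 - 2*k - 8) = (k + 2)*(k + 3)*(k - 4)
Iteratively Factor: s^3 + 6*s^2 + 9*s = (s + 3)*(s^2 + 3*s) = (s + 3)^2*(s)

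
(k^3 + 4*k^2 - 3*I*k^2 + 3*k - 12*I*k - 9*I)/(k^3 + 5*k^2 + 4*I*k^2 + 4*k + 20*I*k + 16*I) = (k^2 + 3*k*(1 - I) - 9*I)/(k^2 + 4*k*(1 + I) + 16*I)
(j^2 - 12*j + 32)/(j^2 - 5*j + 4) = (j - 8)/(j - 1)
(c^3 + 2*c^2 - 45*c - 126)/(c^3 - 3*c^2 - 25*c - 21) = (c + 6)/(c + 1)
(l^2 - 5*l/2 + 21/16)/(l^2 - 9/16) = (4*l - 7)/(4*l + 3)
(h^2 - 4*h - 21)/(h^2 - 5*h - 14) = (h + 3)/(h + 2)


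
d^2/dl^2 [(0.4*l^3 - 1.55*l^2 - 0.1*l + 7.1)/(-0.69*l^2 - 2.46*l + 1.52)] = (4.44089209850063e-16*l^5 + 1.33226762955019e-15*l^4 - 10.84704*l^3 - 1.55393999999999*l^2 - 77.22492*l - 92.9156)/(0.328509*l^6 + 3.513618*l^5 + 10.355796*l^4 - 0.593352000000003*l^3 - 22.812768*l^2 + 17.050752*l - 3.511808)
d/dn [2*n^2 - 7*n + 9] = 4*n - 7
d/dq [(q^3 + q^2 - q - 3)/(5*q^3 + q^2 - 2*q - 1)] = (-4*q^4 + 6*q^3 + 41*q^2 + 4*q - 5)/(25*q^6 + 10*q^5 - 19*q^4 - 14*q^3 + 2*q^2 + 4*q + 1)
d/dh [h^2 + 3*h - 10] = 2*h + 3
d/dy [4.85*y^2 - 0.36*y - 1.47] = 9.7*y - 0.36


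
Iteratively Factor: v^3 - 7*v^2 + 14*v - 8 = (v - 4)*(v^2 - 3*v + 2) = (v - 4)*(v - 2)*(v - 1)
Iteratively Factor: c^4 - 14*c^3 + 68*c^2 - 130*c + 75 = (c - 5)*(c^3 - 9*c^2 + 23*c - 15) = (c - 5)*(c - 1)*(c^2 - 8*c + 15) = (c - 5)*(c - 3)*(c - 1)*(c - 5)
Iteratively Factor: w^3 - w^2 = (w)*(w^2 - w) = w^2*(w - 1)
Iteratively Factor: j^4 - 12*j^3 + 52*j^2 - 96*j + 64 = (j - 2)*(j^3 - 10*j^2 + 32*j - 32) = (j - 4)*(j - 2)*(j^2 - 6*j + 8) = (j - 4)^2*(j - 2)*(j - 2)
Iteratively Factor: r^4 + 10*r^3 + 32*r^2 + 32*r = (r + 4)*(r^3 + 6*r^2 + 8*r) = r*(r + 4)*(r^2 + 6*r + 8) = r*(r + 4)^2*(r + 2)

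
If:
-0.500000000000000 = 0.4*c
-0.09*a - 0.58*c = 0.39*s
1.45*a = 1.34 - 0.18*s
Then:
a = 0.71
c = -1.25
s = 1.69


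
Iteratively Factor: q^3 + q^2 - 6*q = (q)*(q^2 + q - 6) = q*(q - 2)*(q + 3)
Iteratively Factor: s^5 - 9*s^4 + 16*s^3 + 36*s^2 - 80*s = (s - 5)*(s^4 - 4*s^3 - 4*s^2 + 16*s) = (s - 5)*(s - 4)*(s^3 - 4*s) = (s - 5)*(s - 4)*(s - 2)*(s^2 + 2*s) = s*(s - 5)*(s - 4)*(s - 2)*(s + 2)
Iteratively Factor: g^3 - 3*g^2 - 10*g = (g + 2)*(g^2 - 5*g) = g*(g + 2)*(g - 5)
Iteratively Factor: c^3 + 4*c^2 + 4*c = (c + 2)*(c^2 + 2*c) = c*(c + 2)*(c + 2)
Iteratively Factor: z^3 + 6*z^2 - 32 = (z + 4)*(z^2 + 2*z - 8) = (z - 2)*(z + 4)*(z + 4)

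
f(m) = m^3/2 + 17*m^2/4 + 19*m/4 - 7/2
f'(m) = 3*m^2/2 + 17*m/2 + 19/4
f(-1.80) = -1.20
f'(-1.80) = -5.69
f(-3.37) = 9.62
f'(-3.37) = -6.86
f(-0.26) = -4.46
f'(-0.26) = 2.64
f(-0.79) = -4.85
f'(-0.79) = -1.03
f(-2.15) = 0.96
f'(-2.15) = -6.59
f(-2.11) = 0.70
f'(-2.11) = -6.51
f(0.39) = -0.97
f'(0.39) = 8.29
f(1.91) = 24.56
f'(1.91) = 26.46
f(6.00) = 286.00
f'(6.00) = 109.75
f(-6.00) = 13.00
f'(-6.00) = 7.75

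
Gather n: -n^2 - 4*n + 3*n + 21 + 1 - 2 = -n^2 - n + 20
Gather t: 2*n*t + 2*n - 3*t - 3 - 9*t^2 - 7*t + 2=2*n - 9*t^2 + t*(2*n - 10) - 1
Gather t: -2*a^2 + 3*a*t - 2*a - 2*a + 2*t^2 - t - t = -2*a^2 - 4*a + 2*t^2 + t*(3*a - 2)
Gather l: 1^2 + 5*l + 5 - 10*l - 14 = -5*l - 8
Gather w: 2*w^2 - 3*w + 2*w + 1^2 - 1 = 2*w^2 - w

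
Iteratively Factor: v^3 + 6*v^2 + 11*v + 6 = (v + 2)*(v^2 + 4*v + 3) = (v + 1)*(v + 2)*(v + 3)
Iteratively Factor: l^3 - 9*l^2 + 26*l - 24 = (l - 3)*(l^2 - 6*l + 8) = (l - 3)*(l - 2)*(l - 4)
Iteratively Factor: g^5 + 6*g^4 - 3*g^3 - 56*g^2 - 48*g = (g + 4)*(g^4 + 2*g^3 - 11*g^2 - 12*g) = (g + 4)^2*(g^3 - 2*g^2 - 3*g) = g*(g + 4)^2*(g^2 - 2*g - 3) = g*(g - 3)*(g + 4)^2*(g + 1)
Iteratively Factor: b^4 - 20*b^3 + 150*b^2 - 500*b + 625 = (b - 5)*(b^3 - 15*b^2 + 75*b - 125) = (b - 5)^2*(b^2 - 10*b + 25) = (b - 5)^3*(b - 5)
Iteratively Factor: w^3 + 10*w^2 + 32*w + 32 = (w + 4)*(w^2 + 6*w + 8) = (w + 4)^2*(w + 2)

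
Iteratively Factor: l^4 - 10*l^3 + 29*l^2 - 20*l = (l - 5)*(l^3 - 5*l^2 + 4*l) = (l - 5)*(l - 4)*(l^2 - l) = (l - 5)*(l - 4)*(l - 1)*(l)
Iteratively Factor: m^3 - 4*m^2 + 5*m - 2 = (m - 1)*(m^2 - 3*m + 2) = (m - 1)^2*(m - 2)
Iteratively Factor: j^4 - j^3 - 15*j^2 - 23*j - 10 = (j + 2)*(j^3 - 3*j^2 - 9*j - 5) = (j - 5)*(j + 2)*(j^2 + 2*j + 1) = (j - 5)*(j + 1)*(j + 2)*(j + 1)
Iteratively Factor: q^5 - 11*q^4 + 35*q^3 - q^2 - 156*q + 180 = (q - 2)*(q^4 - 9*q^3 + 17*q^2 + 33*q - 90) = (q - 3)*(q - 2)*(q^3 - 6*q^2 - q + 30) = (q - 3)*(q - 2)*(q + 2)*(q^2 - 8*q + 15) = (q - 3)^2*(q - 2)*(q + 2)*(q - 5)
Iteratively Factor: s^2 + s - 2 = (s + 2)*(s - 1)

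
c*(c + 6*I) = c^2 + 6*I*c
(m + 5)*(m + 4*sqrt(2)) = m^2 + 5*m + 4*sqrt(2)*m + 20*sqrt(2)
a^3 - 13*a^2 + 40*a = a*(a - 8)*(a - 5)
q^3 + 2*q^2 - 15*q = q*(q - 3)*(q + 5)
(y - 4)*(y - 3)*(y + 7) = y^3 - 37*y + 84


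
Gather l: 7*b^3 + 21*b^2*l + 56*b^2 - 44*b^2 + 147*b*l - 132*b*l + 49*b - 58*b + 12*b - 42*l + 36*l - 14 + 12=7*b^3 + 12*b^2 + 3*b + l*(21*b^2 + 15*b - 6) - 2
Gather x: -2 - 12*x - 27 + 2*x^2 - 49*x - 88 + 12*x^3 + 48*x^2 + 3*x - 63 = 12*x^3 + 50*x^2 - 58*x - 180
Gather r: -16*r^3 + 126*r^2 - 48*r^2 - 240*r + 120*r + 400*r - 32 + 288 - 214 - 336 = -16*r^3 + 78*r^2 + 280*r - 294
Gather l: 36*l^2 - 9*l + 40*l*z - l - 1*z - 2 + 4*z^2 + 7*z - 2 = 36*l^2 + l*(40*z - 10) + 4*z^2 + 6*z - 4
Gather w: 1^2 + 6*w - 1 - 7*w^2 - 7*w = -7*w^2 - w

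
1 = 1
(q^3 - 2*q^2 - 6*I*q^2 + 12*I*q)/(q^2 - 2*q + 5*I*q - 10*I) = q*(q - 6*I)/(q + 5*I)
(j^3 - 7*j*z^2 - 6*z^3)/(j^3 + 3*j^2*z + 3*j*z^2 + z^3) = (j^2 - j*z - 6*z^2)/(j^2 + 2*j*z + z^2)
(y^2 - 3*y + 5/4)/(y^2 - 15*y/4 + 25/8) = 2*(2*y - 1)/(4*y - 5)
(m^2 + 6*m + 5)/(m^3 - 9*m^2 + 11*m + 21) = (m + 5)/(m^2 - 10*m + 21)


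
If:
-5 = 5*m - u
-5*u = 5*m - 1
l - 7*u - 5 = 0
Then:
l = 12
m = -4/5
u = 1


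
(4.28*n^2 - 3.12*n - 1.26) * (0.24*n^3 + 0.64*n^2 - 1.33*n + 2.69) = 1.0272*n^5 + 1.9904*n^4 - 7.9916*n^3 + 14.8564*n^2 - 6.717*n - 3.3894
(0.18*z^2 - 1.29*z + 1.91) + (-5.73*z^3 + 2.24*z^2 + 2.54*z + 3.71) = -5.73*z^3 + 2.42*z^2 + 1.25*z + 5.62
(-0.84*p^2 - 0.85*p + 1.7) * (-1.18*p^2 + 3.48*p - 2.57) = 0.9912*p^4 - 1.9202*p^3 - 2.8052*p^2 + 8.1005*p - 4.369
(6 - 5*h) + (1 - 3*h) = 7 - 8*h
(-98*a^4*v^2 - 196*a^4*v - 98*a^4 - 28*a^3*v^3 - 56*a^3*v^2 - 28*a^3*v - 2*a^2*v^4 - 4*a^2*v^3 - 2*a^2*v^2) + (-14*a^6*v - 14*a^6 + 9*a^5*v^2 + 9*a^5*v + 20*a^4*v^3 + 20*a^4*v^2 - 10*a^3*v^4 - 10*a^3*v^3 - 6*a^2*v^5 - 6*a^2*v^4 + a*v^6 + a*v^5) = -14*a^6*v - 14*a^6 + 9*a^5*v^2 + 9*a^5*v + 20*a^4*v^3 - 78*a^4*v^2 - 196*a^4*v - 98*a^4 - 10*a^3*v^4 - 38*a^3*v^3 - 56*a^3*v^2 - 28*a^3*v - 6*a^2*v^5 - 8*a^2*v^4 - 4*a^2*v^3 - 2*a^2*v^2 + a*v^6 + a*v^5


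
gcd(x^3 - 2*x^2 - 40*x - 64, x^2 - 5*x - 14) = x + 2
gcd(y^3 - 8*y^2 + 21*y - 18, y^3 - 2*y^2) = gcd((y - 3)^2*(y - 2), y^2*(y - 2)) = y - 2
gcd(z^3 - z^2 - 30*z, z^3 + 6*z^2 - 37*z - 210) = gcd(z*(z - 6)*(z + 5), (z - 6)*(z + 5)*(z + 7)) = z^2 - z - 30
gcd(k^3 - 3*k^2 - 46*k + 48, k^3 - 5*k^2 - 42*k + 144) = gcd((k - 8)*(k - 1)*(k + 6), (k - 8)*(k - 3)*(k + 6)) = k^2 - 2*k - 48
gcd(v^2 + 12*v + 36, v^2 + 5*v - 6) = v + 6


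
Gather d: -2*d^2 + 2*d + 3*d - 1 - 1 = -2*d^2 + 5*d - 2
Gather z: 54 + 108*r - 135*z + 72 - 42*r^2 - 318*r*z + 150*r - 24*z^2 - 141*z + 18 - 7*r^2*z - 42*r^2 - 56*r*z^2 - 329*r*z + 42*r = -84*r^2 + 300*r + z^2*(-56*r - 24) + z*(-7*r^2 - 647*r - 276) + 144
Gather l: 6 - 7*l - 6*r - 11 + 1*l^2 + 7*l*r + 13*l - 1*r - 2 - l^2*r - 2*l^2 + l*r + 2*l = l^2*(-r - 1) + l*(8*r + 8) - 7*r - 7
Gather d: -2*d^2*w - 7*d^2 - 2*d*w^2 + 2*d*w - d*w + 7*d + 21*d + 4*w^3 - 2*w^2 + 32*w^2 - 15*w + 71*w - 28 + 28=d^2*(-2*w - 7) + d*(-2*w^2 + w + 28) + 4*w^3 + 30*w^2 + 56*w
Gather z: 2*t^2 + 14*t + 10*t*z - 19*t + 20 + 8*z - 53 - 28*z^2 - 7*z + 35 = 2*t^2 - 5*t - 28*z^2 + z*(10*t + 1) + 2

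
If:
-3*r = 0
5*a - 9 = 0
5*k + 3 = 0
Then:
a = 9/5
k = -3/5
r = 0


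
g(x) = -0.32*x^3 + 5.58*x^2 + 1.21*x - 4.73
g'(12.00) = -3.11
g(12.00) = 260.35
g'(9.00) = 23.89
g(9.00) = 224.86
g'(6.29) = 33.42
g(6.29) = 144.01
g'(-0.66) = -6.57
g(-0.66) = -3.01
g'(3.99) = 30.46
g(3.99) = 68.61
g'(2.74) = 24.58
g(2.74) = 33.90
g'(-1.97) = -24.50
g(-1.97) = 16.99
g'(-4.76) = -73.66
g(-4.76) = 150.45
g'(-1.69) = -20.39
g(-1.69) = 10.71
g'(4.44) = 31.84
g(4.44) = 82.64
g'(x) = -0.96*x^2 + 11.16*x + 1.21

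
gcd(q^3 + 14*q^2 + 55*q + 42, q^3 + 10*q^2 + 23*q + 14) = q^2 + 8*q + 7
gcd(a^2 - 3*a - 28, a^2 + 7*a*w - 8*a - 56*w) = 1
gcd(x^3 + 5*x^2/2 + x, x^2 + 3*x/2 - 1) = x + 2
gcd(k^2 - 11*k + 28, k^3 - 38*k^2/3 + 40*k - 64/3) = k - 4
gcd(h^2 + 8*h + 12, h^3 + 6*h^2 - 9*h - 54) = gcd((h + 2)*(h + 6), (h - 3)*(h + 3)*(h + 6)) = h + 6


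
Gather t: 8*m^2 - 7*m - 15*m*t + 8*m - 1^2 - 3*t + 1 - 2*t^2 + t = 8*m^2 + m - 2*t^2 + t*(-15*m - 2)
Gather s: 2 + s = s + 2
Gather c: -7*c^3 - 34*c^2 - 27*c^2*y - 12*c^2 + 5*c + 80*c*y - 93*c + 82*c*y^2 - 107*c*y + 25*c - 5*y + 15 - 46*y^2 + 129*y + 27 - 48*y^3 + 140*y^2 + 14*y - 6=-7*c^3 + c^2*(-27*y - 46) + c*(82*y^2 - 27*y - 63) - 48*y^3 + 94*y^2 + 138*y + 36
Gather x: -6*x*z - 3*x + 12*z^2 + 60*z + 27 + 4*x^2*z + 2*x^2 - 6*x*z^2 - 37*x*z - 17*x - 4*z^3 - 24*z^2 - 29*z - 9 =x^2*(4*z + 2) + x*(-6*z^2 - 43*z - 20) - 4*z^3 - 12*z^2 + 31*z + 18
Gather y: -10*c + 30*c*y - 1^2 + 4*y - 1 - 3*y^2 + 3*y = -10*c - 3*y^2 + y*(30*c + 7) - 2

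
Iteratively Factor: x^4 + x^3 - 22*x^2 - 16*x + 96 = (x + 3)*(x^3 - 2*x^2 - 16*x + 32) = (x + 3)*(x + 4)*(x^2 - 6*x + 8) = (x - 2)*(x + 3)*(x + 4)*(x - 4)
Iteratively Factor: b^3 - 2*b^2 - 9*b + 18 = (b - 2)*(b^2 - 9) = (b - 2)*(b + 3)*(b - 3)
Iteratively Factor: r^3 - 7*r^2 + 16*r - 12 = (r - 3)*(r^2 - 4*r + 4) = (r - 3)*(r - 2)*(r - 2)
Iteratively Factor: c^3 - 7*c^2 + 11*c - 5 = (c - 1)*(c^2 - 6*c + 5) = (c - 5)*(c - 1)*(c - 1)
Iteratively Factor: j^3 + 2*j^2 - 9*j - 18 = (j + 2)*(j^2 - 9) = (j + 2)*(j + 3)*(j - 3)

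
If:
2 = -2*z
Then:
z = -1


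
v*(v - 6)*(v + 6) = v^3 - 36*v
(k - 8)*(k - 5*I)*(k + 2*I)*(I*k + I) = I*k^4 + 3*k^3 - 7*I*k^3 - 21*k^2 + 2*I*k^2 - 24*k - 70*I*k - 80*I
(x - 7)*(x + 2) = x^2 - 5*x - 14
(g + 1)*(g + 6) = g^2 + 7*g + 6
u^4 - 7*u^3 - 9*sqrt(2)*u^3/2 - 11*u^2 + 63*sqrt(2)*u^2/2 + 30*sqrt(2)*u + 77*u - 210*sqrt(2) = (u - 7)*(u - 5*sqrt(2))*(u - 3*sqrt(2)/2)*(u + 2*sqrt(2))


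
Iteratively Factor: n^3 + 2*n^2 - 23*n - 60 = (n - 5)*(n^2 + 7*n + 12) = (n - 5)*(n + 4)*(n + 3)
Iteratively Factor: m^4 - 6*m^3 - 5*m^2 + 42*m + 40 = (m + 2)*(m^3 - 8*m^2 + 11*m + 20) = (m - 5)*(m + 2)*(m^2 - 3*m - 4) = (m - 5)*(m - 4)*(m + 2)*(m + 1)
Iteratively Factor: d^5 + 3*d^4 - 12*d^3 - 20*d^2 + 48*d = (d + 3)*(d^4 - 12*d^2 + 16*d) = (d + 3)*(d + 4)*(d^3 - 4*d^2 + 4*d) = (d - 2)*(d + 3)*(d + 4)*(d^2 - 2*d) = (d - 2)^2*(d + 3)*(d + 4)*(d)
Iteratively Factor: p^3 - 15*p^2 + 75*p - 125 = (p - 5)*(p^2 - 10*p + 25) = (p - 5)^2*(p - 5)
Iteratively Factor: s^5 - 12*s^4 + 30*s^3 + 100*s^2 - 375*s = (s - 5)*(s^4 - 7*s^3 - 5*s^2 + 75*s) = (s - 5)^2*(s^3 - 2*s^2 - 15*s) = s*(s - 5)^2*(s^2 - 2*s - 15) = s*(s - 5)^3*(s + 3)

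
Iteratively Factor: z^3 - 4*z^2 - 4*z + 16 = (z + 2)*(z^2 - 6*z + 8) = (z - 2)*(z + 2)*(z - 4)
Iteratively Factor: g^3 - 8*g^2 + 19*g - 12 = (g - 1)*(g^2 - 7*g + 12) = (g - 3)*(g - 1)*(g - 4)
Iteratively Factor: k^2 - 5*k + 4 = (k - 1)*(k - 4)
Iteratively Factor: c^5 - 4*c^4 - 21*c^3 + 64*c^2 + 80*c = (c + 1)*(c^4 - 5*c^3 - 16*c^2 + 80*c) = (c - 5)*(c + 1)*(c^3 - 16*c) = (c - 5)*(c - 4)*(c + 1)*(c^2 + 4*c) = c*(c - 5)*(c - 4)*(c + 1)*(c + 4)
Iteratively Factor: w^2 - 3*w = (w)*(w - 3)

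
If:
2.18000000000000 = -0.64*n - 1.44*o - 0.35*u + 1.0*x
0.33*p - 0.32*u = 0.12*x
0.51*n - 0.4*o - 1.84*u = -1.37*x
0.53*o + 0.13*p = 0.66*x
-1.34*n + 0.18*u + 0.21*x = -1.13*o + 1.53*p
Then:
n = -0.24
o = -3.11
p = -2.70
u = -1.65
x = -3.03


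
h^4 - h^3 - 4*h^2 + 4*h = h*(h - 2)*(h - 1)*(h + 2)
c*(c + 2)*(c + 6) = c^3 + 8*c^2 + 12*c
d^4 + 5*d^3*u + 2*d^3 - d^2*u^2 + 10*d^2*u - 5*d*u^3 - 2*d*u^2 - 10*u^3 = (d + 2)*(d - u)*(d + u)*(d + 5*u)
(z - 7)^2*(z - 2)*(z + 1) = z^4 - 15*z^3 + 61*z^2 - 21*z - 98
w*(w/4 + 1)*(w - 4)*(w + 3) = w^4/4 + 3*w^3/4 - 4*w^2 - 12*w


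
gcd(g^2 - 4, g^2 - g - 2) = g - 2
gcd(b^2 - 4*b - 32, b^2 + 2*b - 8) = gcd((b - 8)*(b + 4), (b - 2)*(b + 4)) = b + 4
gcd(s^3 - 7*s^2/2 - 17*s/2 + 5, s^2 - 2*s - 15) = s - 5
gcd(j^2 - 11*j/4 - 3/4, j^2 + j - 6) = 1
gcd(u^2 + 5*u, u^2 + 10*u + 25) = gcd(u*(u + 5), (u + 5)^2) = u + 5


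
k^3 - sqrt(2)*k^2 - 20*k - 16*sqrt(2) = (k - 4*sqrt(2))*(k + sqrt(2))*(k + 2*sqrt(2))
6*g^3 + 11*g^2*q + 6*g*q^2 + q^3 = (g + q)*(2*g + q)*(3*g + q)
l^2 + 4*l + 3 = (l + 1)*(l + 3)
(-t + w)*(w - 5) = -t*w + 5*t + w^2 - 5*w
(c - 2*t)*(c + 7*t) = c^2 + 5*c*t - 14*t^2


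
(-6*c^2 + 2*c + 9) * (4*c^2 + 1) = -24*c^4 + 8*c^3 + 30*c^2 + 2*c + 9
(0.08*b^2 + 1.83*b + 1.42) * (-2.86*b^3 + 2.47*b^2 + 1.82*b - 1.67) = -0.2288*b^5 - 5.0362*b^4 + 0.604500000000001*b^3 + 6.7044*b^2 - 0.4717*b - 2.3714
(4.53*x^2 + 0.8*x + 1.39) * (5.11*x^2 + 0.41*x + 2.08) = 23.1483*x^4 + 5.9453*x^3 + 16.8533*x^2 + 2.2339*x + 2.8912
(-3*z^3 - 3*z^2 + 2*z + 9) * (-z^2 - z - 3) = 3*z^5 + 6*z^4 + 10*z^3 - 2*z^2 - 15*z - 27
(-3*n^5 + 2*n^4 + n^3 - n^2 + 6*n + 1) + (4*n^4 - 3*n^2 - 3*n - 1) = -3*n^5 + 6*n^4 + n^3 - 4*n^2 + 3*n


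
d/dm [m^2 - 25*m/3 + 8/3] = 2*m - 25/3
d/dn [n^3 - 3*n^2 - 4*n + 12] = 3*n^2 - 6*n - 4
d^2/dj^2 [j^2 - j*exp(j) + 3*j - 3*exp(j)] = -j*exp(j) - 5*exp(j) + 2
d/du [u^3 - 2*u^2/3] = u*(9*u - 4)/3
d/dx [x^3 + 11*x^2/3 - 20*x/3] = 3*x^2 + 22*x/3 - 20/3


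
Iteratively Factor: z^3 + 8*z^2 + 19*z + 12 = (z + 1)*(z^2 + 7*z + 12) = (z + 1)*(z + 4)*(z + 3)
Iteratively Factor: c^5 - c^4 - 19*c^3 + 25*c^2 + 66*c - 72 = (c - 3)*(c^4 + 2*c^3 - 13*c^2 - 14*c + 24) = (c - 3)^2*(c^3 + 5*c^2 + 2*c - 8) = (c - 3)^2*(c + 2)*(c^2 + 3*c - 4) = (c - 3)^2*(c - 1)*(c + 2)*(c + 4)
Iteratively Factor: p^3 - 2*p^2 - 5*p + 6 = (p - 1)*(p^2 - p - 6) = (p - 3)*(p - 1)*(p + 2)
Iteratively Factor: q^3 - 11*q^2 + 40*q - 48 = (q - 3)*(q^2 - 8*q + 16) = (q - 4)*(q - 3)*(q - 4)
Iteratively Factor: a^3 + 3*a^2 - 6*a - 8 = (a - 2)*(a^2 + 5*a + 4) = (a - 2)*(a + 4)*(a + 1)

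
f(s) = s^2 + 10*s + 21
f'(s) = 2*s + 10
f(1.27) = 35.31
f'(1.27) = 12.54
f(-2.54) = 2.05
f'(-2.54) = 4.92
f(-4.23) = -3.41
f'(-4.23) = 1.54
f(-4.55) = -3.80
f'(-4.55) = 0.90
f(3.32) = 65.22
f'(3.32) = 16.64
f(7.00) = 140.00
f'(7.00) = 24.00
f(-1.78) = 6.37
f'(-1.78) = 6.44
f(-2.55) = 2.00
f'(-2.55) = 4.90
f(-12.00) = 45.00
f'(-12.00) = -14.00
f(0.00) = 21.00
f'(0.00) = 10.00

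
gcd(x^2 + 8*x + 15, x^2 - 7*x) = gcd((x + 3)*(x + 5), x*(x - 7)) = 1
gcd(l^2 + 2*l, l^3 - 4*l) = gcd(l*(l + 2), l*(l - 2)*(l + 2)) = l^2 + 2*l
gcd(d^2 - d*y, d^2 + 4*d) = d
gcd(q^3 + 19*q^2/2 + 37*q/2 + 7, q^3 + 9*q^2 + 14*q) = q^2 + 9*q + 14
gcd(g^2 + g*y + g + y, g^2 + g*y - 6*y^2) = 1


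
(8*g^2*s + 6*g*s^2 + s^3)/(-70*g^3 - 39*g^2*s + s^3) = s*(4*g + s)/(-35*g^2 - 2*g*s + s^2)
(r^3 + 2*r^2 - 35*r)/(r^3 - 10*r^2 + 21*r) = (r^2 + 2*r - 35)/(r^2 - 10*r + 21)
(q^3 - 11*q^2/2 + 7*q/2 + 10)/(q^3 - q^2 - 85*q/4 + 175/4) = 2*(q^2 - 3*q - 4)/(2*q^2 + 3*q - 35)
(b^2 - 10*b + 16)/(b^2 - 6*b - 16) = (b - 2)/(b + 2)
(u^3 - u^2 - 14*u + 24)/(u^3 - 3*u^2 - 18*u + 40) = (u - 3)/(u - 5)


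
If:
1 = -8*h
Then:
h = -1/8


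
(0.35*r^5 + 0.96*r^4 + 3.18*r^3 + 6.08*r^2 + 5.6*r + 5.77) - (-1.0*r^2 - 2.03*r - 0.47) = 0.35*r^5 + 0.96*r^4 + 3.18*r^3 + 7.08*r^2 + 7.63*r + 6.24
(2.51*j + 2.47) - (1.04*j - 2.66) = 1.47*j + 5.13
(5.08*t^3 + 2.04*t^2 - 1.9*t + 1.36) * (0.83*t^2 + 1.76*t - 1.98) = 4.2164*t^5 + 10.634*t^4 - 8.045*t^3 - 6.2544*t^2 + 6.1556*t - 2.6928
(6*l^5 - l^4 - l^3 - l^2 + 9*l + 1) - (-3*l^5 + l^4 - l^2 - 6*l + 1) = 9*l^5 - 2*l^4 - l^3 + 15*l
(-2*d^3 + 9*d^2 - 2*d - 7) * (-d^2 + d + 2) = 2*d^5 - 11*d^4 + 7*d^3 + 23*d^2 - 11*d - 14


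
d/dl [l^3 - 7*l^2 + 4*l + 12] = 3*l^2 - 14*l + 4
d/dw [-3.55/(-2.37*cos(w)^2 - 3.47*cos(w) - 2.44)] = (16.827*cos(w) + 12.3185)*sin(w)/(2.37*cos(w)^2 + 3.47*cos(w) + 2.44)^2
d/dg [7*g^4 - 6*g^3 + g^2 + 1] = 2*g*(14*g^2 - 9*g + 1)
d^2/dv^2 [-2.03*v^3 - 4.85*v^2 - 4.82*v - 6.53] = -12.18*v - 9.7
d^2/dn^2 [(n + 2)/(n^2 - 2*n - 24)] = 2*(-3*n*(-n^2 + 2*n + 24) - 4*(n - 1)^2*(n + 2))/(-n^2 + 2*n + 24)^3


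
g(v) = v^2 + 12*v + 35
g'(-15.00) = -18.00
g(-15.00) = 80.00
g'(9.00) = 30.00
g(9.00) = 224.00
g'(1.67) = 15.34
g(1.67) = 57.83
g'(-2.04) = 7.92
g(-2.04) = 14.68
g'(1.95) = 15.90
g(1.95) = 62.20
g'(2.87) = 17.74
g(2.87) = 77.68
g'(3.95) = 19.90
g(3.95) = 98.00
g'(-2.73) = 6.54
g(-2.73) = 9.69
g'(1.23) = 14.46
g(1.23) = 51.27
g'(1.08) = 14.16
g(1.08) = 49.13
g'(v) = 2*v + 12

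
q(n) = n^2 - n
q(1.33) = 0.44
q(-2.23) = 7.20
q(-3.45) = 15.35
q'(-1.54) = -4.08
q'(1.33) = 1.66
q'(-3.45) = -7.90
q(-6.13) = 43.71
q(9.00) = 72.00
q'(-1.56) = -4.12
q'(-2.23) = -5.46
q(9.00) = 72.00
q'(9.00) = 17.00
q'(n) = 2*n - 1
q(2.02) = 2.06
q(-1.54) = 3.91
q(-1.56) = 3.99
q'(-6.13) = -13.26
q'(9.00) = 17.00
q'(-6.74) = -14.48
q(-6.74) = 52.17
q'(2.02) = 3.04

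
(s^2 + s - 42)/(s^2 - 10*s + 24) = (s + 7)/(s - 4)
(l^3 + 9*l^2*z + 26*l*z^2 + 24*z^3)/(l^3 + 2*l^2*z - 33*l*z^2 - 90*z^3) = (-l^2 - 6*l*z - 8*z^2)/(-l^2 + l*z + 30*z^2)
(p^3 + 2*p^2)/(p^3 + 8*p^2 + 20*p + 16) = p^2/(p^2 + 6*p + 8)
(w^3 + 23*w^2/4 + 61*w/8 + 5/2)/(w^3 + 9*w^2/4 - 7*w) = (8*w^2 + 14*w + 5)/(2*w*(4*w - 7))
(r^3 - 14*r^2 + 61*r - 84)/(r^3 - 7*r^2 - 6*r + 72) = (r^2 - 10*r + 21)/(r^2 - 3*r - 18)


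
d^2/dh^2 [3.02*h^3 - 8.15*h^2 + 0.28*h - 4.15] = 18.12*h - 16.3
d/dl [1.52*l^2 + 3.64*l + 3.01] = 3.04*l + 3.64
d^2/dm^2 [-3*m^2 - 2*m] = -6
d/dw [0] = 0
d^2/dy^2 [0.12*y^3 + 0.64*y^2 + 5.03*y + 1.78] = 0.72*y + 1.28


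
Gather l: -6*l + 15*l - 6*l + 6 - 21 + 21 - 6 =3*l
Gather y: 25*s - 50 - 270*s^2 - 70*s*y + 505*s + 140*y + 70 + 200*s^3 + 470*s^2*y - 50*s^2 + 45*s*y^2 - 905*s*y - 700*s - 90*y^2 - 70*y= 200*s^3 - 320*s^2 - 170*s + y^2*(45*s - 90) + y*(470*s^2 - 975*s + 70) + 20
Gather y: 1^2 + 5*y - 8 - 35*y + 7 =-30*y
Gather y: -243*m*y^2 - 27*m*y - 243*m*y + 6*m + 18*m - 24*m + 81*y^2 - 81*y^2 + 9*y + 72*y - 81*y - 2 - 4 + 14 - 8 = -243*m*y^2 - 270*m*y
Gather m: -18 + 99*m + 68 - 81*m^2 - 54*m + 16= -81*m^2 + 45*m + 66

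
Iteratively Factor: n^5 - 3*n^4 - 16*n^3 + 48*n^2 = (n - 4)*(n^4 + n^3 - 12*n^2) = (n - 4)*(n + 4)*(n^3 - 3*n^2) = n*(n - 4)*(n + 4)*(n^2 - 3*n) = n*(n - 4)*(n - 3)*(n + 4)*(n)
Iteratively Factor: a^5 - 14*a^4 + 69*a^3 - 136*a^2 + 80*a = (a)*(a^4 - 14*a^3 + 69*a^2 - 136*a + 80) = a*(a - 1)*(a^3 - 13*a^2 + 56*a - 80) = a*(a - 5)*(a - 1)*(a^2 - 8*a + 16) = a*(a - 5)*(a - 4)*(a - 1)*(a - 4)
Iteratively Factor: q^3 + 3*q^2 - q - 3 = (q + 1)*(q^2 + 2*q - 3) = (q + 1)*(q + 3)*(q - 1)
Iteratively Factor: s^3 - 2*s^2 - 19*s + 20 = (s - 5)*(s^2 + 3*s - 4) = (s - 5)*(s - 1)*(s + 4)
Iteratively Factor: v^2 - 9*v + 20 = (v - 4)*(v - 5)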